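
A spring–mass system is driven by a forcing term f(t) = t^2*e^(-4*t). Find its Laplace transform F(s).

F(s) = 2/(s + 4)^3

L{t^2} = 2!/s^3 = 2/s^3.
By the first shifting theorem, multiplying by e^(-4t) replaces s with s + 4.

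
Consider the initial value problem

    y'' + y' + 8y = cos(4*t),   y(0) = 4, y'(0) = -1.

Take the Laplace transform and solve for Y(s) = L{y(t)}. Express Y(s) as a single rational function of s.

Take the Laplace transform of both sides.
Using L{y''} = s^2 Y - s·y(0) - y'(0) and L{y'} = sY - y(0), with y(0) = 4, y'(0) = -1, the left side becomes (s^2 + s + 8)Y - (4*s + 3).
The right side is L{cos(4*t)} = s/(s^2 + 16).
So (s^2 + s + 8)Y = s/(s^2 + 16) + (4*s + 3).
Isolate Y and clear denominators.

Y(s) = (4*s^3 + 3*s^2 + 65*s + 48)/(s^4 + s^3 + 24*s^2 + 16*s + 128)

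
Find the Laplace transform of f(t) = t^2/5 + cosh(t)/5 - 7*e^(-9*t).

s/(5*(s^2 - 1)) - 7/(s + 9) + 2/(5*s^3)

The transform is linear, so treat each term independently.
(-7)·[L{e^(-9t)} = 1/(s + 9)]; (1/5)·[L{t^2} = 2!/s^3 = 2/s^3]; (1/5)·[L{cosh(t)} = s/(s^2 - 1)].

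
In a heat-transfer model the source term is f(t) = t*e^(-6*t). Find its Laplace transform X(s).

L{e^(-6t)} = 1/(s + 6).
Then apply L{t·g(t)} = -d/ds[G(s)] with G(s) = 1/(s + 6):
differentiating 1 time and applying the sign gives (s + 6)^(-2).

X(s) = (s + 6)^(-2)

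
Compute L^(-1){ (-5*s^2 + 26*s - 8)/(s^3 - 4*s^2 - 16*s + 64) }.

2*t*exp(4*t) - 2*exp(4*t) - 3*exp(-4*t)

Factor the denominator: s^3 - 4*s^2 - 16*s + 64 = (s - 4)^2*(s + 4).
Partial fraction decomposition gives [-2/(s - 4)] + [2/(s - 4)^2] + [-3/(s + 4)].
Invert each term: -2/(s - 4) ↔ -2e^(4t); 2/(s - 4)^2 ↔ 2t·e^(4t); -3/(s + 4) ↔ -3e^(-4t).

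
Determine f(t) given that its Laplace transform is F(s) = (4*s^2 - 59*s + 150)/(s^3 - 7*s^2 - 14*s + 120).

Factor the denominator: s^3 - 7*s^2 - 14*s + 120 = (s - 6)*(s - 5)*(s + 4).
Partial fraction decomposition gives [5/(s - 5)] + [5/(s + 4)] + [-6/(s - 6)].
Invert each term: 5/(s - 5) ↔ 5e^(5t); 5/(s + 4) ↔ 5e^(-4t); -6/(s - 6) ↔ -6e^(6t).

f(t) = -6*exp(6*t) + 5*exp(5*t) + 5*exp(-4*t)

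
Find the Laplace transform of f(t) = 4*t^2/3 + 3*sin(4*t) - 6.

Apply the Laplace transform termwise.
(3)·[L{sin(4t)} = 4/(s^2 + 16)]; (4/3)·[L{t^2} = 2!/s^3 = 2/s^3]; L{-6} = -6/s.

12/(s^2 + 16) - 6/s + 8/(3*s^3)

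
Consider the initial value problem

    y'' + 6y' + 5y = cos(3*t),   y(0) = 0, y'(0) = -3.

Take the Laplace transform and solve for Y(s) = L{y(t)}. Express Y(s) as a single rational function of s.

Y(s) = (-3*s^2 + s - 27)/(s^4 + 6*s^3 + 14*s^2 + 54*s + 45)

Laplace-transform each side.
Using L{y''} = s^2 Y - s·y(0) - y'(0) and L{y'} = sY - y(0), with y(0) = 0, y'(0) = -3, the left side becomes (s^2 + 6*s + 5)Y - (-3).
The right side is L{cos(3*t)} = s/(s^2 + 9).
So (s^2 + 6*s + 5)Y = s/(s^2 + 9) + (-3).
Isolate Y and clear denominators.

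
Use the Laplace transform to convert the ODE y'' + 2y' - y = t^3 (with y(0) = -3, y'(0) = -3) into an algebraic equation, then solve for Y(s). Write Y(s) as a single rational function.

Y(s) = (-3*s^5 - 9*s^4 + 6)/(s^6 + 2*s^5 - s^4)

Take the Laplace transform of both sides.
Using L{y''} = s^2 Y - s·y(0) - y'(0) and L{y'} = sY - y(0), with y(0) = -3, y'(0) = -3, the left side becomes (s^2 + 2*s - 1)Y - (-3*s - 9).
The right side is L{t^3} = 6/s^4.
So (s^2 + 2*s - 1)Y = 6/s^4 + (-3*s - 9).
Divide through and combine into a single rational function.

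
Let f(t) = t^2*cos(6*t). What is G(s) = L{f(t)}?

G(s) = 2*s*(s^2 - 108)/(s^2 + 36)^3

L{cos(6t)} = s/(s^2 + 36).
Then apply L{t^2·g(t)} = (-1)^2 d^2/ds^2[H(s)] with H(s) = s/(s^2 + 36):
differentiating 2 times and applying the sign gives 2*s*(s^2 - 108)/(s^2 + 36)^3.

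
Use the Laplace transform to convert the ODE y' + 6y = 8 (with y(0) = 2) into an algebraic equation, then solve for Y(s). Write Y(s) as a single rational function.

Apply the Laplace transform to the equation.
With L{y'} = sY - y(0) = sY - 2: the LHS transforms to (s + 6)Y - (2).
The right side is L{8} = 8/s.
So (s + 6)Y = 8/s + (2).
Solve for Y(s) and write it as one ratio of polynomials.

Y(s) = (2*s + 8)/(s^2 + 6*s)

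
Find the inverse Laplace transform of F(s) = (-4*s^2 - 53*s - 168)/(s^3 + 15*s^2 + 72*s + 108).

Factor the denominator: s^3 + 15*s^2 + 72*s + 108 = (s + 3)*(s + 6)^2.
Partial fraction decomposition gives [1/(s + 6)] + [-2/(s + 6)^2] + [-5/(s + 3)].
Invert each term: 1/(s + 6) ↔ e^(-6t); -2/(s + 6)^2 ↔ -2t·e^(-6t); -5/(s + 3) ↔ -5e^(-3t).

-2*t*exp(-6*t) - 5*exp(-3*t) + exp(-6*t)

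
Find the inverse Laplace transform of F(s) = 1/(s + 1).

exp(-t)

Since L{e^(-t)} = 1/(s + 1), the inverse is exp(-t).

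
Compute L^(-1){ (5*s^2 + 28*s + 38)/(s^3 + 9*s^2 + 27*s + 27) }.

Factor the denominator: s^3 + 9*s^2 + 27*s + 27 = (s + 3)^3.
Partial fraction decomposition gives [5/(s + 3)] + [-2/(s + 3)^2] + [-1/(s + 3)^3].
Invert each term: 5/(s + 3) ↔ 5e^(-3t); -2/(s + 3)^2 ↔ -2t·e^(-3t); -1/(s + 3)^3 ↔ (-1/2)t^2·e^(-3t).

-t^2*exp(-3*t)/2 - 2*t*exp(-3*t) + 5*exp(-3*t)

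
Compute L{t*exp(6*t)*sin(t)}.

L{sin(t)} = 1/(s^2 + 1).
Multiplying by e^(6t) shifts s → s - 6, so L{exp(6*t)*sin(t)} = 1/((s - 6)^2 + 1).
Then apply L{t·g(t)} = -d/ds[G(s)] with G(s) = 1/((s - 6)^2 + 1):
differentiating 1 time and applying the sign gives 2*(s - 6)/(s^2 - 12*s + 37)^2.

2*(s - 6)/(s^2 - 12*s + 37)^2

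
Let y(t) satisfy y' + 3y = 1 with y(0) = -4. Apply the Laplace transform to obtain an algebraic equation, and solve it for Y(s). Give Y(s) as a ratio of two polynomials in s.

Y(s) = (-4*s + 1)/(s^2 + 3*s)

Transform both sides with L{·}.
Using L{y'} = sY - y(0) = sY - (-4), the left side becomes (s + 3)Y - (-4).
The right side is L{1} = 1/s.
So (s + 3)Y = 1/s + (-4).
Solve for Y(s) and write it as one ratio of polynomials.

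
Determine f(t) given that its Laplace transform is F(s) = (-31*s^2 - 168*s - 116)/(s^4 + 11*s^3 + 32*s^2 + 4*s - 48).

Factor the denominator: s^4 + 11*s^3 + 32*s^2 + 4*s - 48 = (s - 1)*(s + 2)*(s + 4)*(s + 6).
Partial fraction decomposition gives [-4/(s + 2)] + [4/(s + 6)] + [3/(s + 4)] + [-3/(s - 1)].
Invert each term: -4/(s + 2) ↔ -4e^(-2t); 4/(s + 6) ↔ 4e^(-6t); 3/(s + 4) ↔ 3e^(-4t); -3/(s - 1) ↔ -3e^(t).

f(t) = -3*exp(t) - 4*exp(-2*t) + 3*exp(-4*t) + 4*exp(-6*t)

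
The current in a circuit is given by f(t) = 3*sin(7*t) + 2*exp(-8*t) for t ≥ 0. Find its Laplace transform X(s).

X(s) = 21/(s^2 + 49) + 2/(s + 8)

The transform is linear, so treat each term independently.
(3)·[L{sin(7t)} = 7/(s^2 + 49)]; (2)·[L{e^(-8t)} = 1/(s + 8)].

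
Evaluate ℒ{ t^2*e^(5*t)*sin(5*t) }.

L{sin(5t)} = 5/(s^2 + 25).
Multiplying by e^(5t) shifts s → s - 5, so L{e^(5*t)*sin(5*t)} = 5/((s - 5)^2 + 25).
Then apply L{t^2·g(t)} = (-1)^2 d^2/ds^2[G(s)] with G(s) = 5/((s - 5)^2 + 25):
differentiating 2 times and applying the sign gives 10*(3*s^2 - 30*s + 50)/(s^2 - 10*s + 50)^3.

10*(3*s^2 - 30*s + 50)/(s^2 - 10*s + 50)^3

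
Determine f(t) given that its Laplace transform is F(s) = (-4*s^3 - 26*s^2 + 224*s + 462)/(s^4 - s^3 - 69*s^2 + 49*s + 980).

Factor the denominator: s^4 - s^3 - 69*s^2 + 49*s + 980 = (s - 7)*(s - 5)*(s + 4)*(s + 7).
Partial fraction decomposition gives [-2/(s - 7)] + [2/(s + 7)] + [-2/(s - 5)] + [-2/(s + 4)].
Invert each term: -2/(s - 7) ↔ -2e^(7t); 2/(s + 7) ↔ 2e^(-7t); -2/(s - 5) ↔ -2e^(5t); -2/(s + 4) ↔ -2e^(-4t).

f(t) = -2*exp(7*t) - 2*exp(5*t) - 2*exp(-4*t) + 2*exp(-7*t)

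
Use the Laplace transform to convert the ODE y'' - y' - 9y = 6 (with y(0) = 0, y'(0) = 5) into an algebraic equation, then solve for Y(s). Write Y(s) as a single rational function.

Y(s) = (5*s + 6)/(s^3 - s^2 - 9*s)

Laplace-transform each side.
The derivative rules (L{y''} = s^2 Y - s·y(0) - y'(0) and L{y'} = sY - y(0), with y(0) = 0, y'(0) = 5) turn the left side into (s^2 - s - 9)Y - (5).
The right side is L{6} = 6/s.
So (s^2 - s - 9)Y = 6/s + (5).
Isolate Y and clear denominators.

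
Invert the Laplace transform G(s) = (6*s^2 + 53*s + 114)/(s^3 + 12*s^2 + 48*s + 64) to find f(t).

Factor the denominator: s^3 + 12*s^2 + 48*s + 64 = (s + 4)^3.
Partial fraction decomposition gives [6/(s + 4)] + [5/(s + 4)^2] + [-2/(s + 4)^3].
Invert each term: 6/(s + 4) ↔ 6e^(-4t); 5/(s + 4)^2 ↔ 5t·e^(-4t); -2/(s + 4)^3 ↔ (-1)t^2·e^(-4t).

f(t) = -t^2*exp(-4*t) + 5*t*exp(-4*t) + 6*exp(-4*t)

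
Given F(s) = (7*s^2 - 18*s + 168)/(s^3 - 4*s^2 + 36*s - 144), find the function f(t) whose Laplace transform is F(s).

f(t) = 4*exp(4*t) - sin(6*t) + 3*cos(6*t)

Factor the denominator: s^3 - 4*s^2 + 36*s - 144 = (s - 4)*(s^2 + 36).
Partial fraction decomposition gives [4/(s - 4)] + [3*s/(s^2 + 36)] + [-6/(s^2 + 36)].
Invert each term: 4/(s - 4) ↔ 4e^(4t); 3·s/(s^2 + 36) ↔ 3cos(6t); -1·6/(s^2 + 36) ↔ -sin(6t).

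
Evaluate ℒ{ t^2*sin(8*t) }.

L{sin(8t)} = 8/(s^2 + 64).
Then apply L{t^2·g(t)} = (-1)^2 d^2/ds^2[G(s)] with G(s) = 8/(s^2 + 64):
differentiating 2 times and applying the sign gives 16*(3*s^2 - 64)/(s^2 + 64)^3.

16*(3*s^2 - 64)/(s^2 + 64)^3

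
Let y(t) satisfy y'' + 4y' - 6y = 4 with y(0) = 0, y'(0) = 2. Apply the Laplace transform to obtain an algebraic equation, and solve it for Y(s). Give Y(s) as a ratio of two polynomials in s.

Y(s) = (2*s + 4)/(s^3 + 4*s^2 - 6*s)

Apply the Laplace transform to the equation.
The derivative rules (L{y''} = s^2 Y - s·y(0) - y'(0) and L{y'} = sY - y(0), with y(0) = 0, y'(0) = 2) turn the left side into (s^2 + 4*s - 6)Y - (2).
The right side is L{4} = 4/s.
So (s^2 + 4*s - 6)Y = 4/s + (2).
Isolate Y and clear denominators.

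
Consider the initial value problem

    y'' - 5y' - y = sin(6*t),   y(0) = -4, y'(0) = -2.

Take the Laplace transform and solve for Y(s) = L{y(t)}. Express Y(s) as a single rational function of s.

Y(s) = (-4*s^3 + 18*s^2 - 144*s + 654)/(s^4 - 5*s^3 + 35*s^2 - 180*s - 36)

Apply the Laplace transform to the equation.
Using L{y''} = s^2 Y - s·y(0) - y'(0) and L{y'} = sY - y(0), with y(0) = -4, y'(0) = -2, the left side becomes (s^2 - 5*s - 1)Y - (-4*s + 18).
The right side is L{sin(6*t)} = 6/(s^2 + 36).
So (s^2 - 5*s - 1)Y = 6/(s^2 + 36) + (-4*s + 18).
Divide through and combine into a single rational function.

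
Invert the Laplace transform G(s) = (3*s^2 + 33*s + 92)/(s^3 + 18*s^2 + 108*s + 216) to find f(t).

Factor the denominator: s^3 + 18*s^2 + 108*s + 216 = (s + 6)^3.
Partial fraction decomposition gives [3/(s + 6)] + [-3/(s + 6)^2] + [2/(s + 6)^3].
Invert each term: 3/(s + 6) ↔ 3e^(-6t); -3/(s + 6)^2 ↔ -3t·e^(-6t); 2/(s + 6)^3 ↔ (1)t^2·e^(-6t).

f(t) = t^2*exp(-6*t) - 3*t*exp(-6*t) + 3*exp(-6*t)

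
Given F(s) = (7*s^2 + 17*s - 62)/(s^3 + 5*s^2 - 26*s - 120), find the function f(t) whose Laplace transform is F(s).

Factor the denominator: s^3 + 5*s^2 - 26*s - 120 = (s - 5)*(s + 4)*(s + 6).
Partial fraction decomposition gives [2/(s - 5)] + [4/(s + 6)] + [1/(s + 4)].
Invert each term: 2/(s - 5) ↔ 2e^(5t); 4/(s + 6) ↔ 4e^(-6t); 1/(s + 4) ↔ e^(-4t).

f(t) = 2*exp(5*t) + exp(-4*t) + 4*exp(-6*t)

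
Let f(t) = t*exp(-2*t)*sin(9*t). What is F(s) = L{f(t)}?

F(s) = 18*(s + 2)/(s^2 + 4*s + 85)^2

L{sin(9t)} = 9/(s^2 + 81).
Multiplying by e^(-2t) shifts s → s + 2, so L{exp(-2*t)*sin(9*t)} = 9/((s + 2)^2 + 81).
Then apply L{t·g(t)} = -d/ds[G(s)] with G(s) = 9/((s + 2)^2 + 81):
differentiating 1 time and applying the sign gives 18*(s + 2)/(s^2 + 4*s + 85)^2.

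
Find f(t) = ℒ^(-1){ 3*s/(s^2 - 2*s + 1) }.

f(t) = 3*t*exp(t) + 3*exp(t)

Factor the denominator: s^2 - 2*s + 1 = (s - 1)^2.
Partial fraction decomposition gives [3/(s - 1)] + [3/(s - 1)^2].
Invert each term: 3/(s - 1) ↔ 3e^(t); 3/(s - 1)^2 ↔ 3t·e^(t).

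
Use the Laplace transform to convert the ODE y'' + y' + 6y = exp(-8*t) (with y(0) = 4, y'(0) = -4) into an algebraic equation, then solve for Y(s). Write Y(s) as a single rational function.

Laplace-transform each side.
The derivative rules (L{y''} = s^2 Y - s·y(0) - y'(0) and L{y'} = sY - y(0), with y(0) = 4, y'(0) = -4) turn the left side into (s^2 + s + 6)Y - (4*s).
The right side is L{exp(-8*t)} = 1/(s + 8).
So (s^2 + s + 6)Y = 1/(s + 8) + (4*s).
Divide through and combine into a single rational function.

Y(s) = (4*s^2 + 32*s + 1)/(s^3 + 9*s^2 + 14*s + 48)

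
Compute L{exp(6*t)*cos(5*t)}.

L{cos(5t)} = s/(s^2 + 25).
By the first shifting theorem, multiplying by e^(6t) replaces s with s - 6.

(s - 6)/((s - 6)^2 + 25)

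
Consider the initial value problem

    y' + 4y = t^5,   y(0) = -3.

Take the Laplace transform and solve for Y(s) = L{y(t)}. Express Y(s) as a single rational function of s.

Take the Laplace transform of both sides.
With L{y'} = sY - y(0) = sY - (-3): the LHS transforms to (s + 4)Y - (-3).
The right side is L{t^5} = 120/s^6.
So (s + 4)Y = 120/s^6 + (-3).
Divide through and combine into a single rational function.

Y(s) = (-3*s^6 + 120)/(s^7 + 4*s^6)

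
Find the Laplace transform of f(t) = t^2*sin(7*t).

14*(3*s^2 - 49)/(s^2 + 49)^3

L{sin(7t)} = 7/(s^2 + 49).
Then apply L{t^2·g(t)} = (-1)^2 d^2/ds^2[H(s)] with H(s) = 7/(s^2 + 49):
differentiating 2 times and applying the sign gives 14*(3*s^2 - 49)/(s^2 + 49)^3.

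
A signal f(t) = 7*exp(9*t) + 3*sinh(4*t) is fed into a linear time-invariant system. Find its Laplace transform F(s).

F(s) = 12/(s^2 - 16) + 7/(s - 9)

By linearity of the Laplace transform, transform each term separately.
(3)·[L{sinh(4t)} = 4/(s^2 - 16)]; (7)·[L{e^(9t)} = 1/(s - 9)].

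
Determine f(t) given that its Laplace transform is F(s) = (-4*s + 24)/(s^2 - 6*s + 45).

f(t) = 2*exp(3*t)*sin(6*t) - 4*exp(3*t)*cos(6*t)

Complete the square in the denominator: s^2 - 6*s + 45 = (s - 3)^2 + 6^2.
Split the numerator to match: -4*s + 24 = -4·(s - 3) + 2·6.
Invert each term: -4·(s - 3)/((s - 3)^2 + 36) ↔ -4e^(3t)cos(6t); 2·6/((s - 3)^2 + 36) ↔ 2e^(3t)sin(6t).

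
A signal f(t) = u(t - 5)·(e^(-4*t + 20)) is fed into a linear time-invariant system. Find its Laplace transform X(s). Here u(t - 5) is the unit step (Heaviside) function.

By the second shifting theorem, L{u(t - c)·g(t - c)} = e^(-cs)·G(s) with c = 5 and G(s) = L{g(t)}.
L{e^(-4t)} = 1/(s + 4).

X(s) = exp(-5*s)/(s + 4)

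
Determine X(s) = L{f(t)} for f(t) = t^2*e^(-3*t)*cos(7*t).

L{cos(7t)} = s/(s^2 + 49).
Multiplying by e^(-3t) shifts s → s + 3, so L{e^(-3*t)*cos(7*t)} = (s + 3)/((s + 3)^2 + 49).
Then apply L{t^2·g(t)} = (-1)^2 d^2/ds^2[G(s)] with G(s) = (s + 3)/((s + 3)^2 + 49):
differentiating 2 times and applying the sign gives 2*(s + 3)*(s^2 + 6*s - 138)/(s^2 + 6*s + 58)^3.

X(s) = 2*(s + 3)*(s^2 + 6*s - 138)/(s^2 + 6*s + 58)^3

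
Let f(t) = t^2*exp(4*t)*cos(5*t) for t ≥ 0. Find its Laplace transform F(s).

L{cos(5t)} = s/(s^2 + 25).
Multiplying by e^(4t) shifts s → s - 4, so L{exp(4*t)*cos(5*t)} = (s - 4)/((s - 4)^2 + 25).
Then apply L{t^2·g(t)} = (-1)^2 d^2/ds^2[G(s)] with G(s) = (s - 4)/((s - 4)^2 + 25):
differentiating 2 times and applying the sign gives 2*(s - 4)*(s^2 - 8*s - 59)/(s^2 - 8*s + 41)^3.

F(s) = 2*(s - 4)*(s^2 - 8*s - 59)/(s^2 - 8*s + 41)^3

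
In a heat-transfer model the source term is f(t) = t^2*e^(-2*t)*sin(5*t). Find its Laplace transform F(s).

F(s) = 10*(3*s^2 + 12*s - 13)/(s^2 + 4*s + 29)^3

L{sin(5t)} = 5/(s^2 + 25).
Multiplying by e^(-2t) shifts s → s + 2, so L{e^(-2*t)*sin(5*t)} = 5/((s + 2)^2 + 25).
Then apply L{t^2·g(t)} = (-1)^2 d^2/ds^2[G(s)] with G(s) = 5/((s + 2)^2 + 25):
differentiating 2 times and applying the sign gives 10*(3*s^2 + 12*s - 13)/(s^2 + 4*s + 29)^3.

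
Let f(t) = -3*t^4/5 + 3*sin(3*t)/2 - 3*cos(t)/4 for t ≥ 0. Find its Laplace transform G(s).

G(s) = -3*s/(4*(s^2 + 1)) + 9/(2*(s^2 + 9)) - 72/(5*s^5)

The transform is linear, so treat each term independently.
(-3/5)·[L{t^4} = 4!/s^5 = 24/s^5]; (3/2)·[L{sin(3t)} = 3/(s^2 + 9)]; (-3/4)·[L{cos(t)} = s/(s^2 + 1)].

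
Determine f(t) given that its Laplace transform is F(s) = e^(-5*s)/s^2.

f(t) = Heaviside(t - 5)*(t - 5)

The factor e^(-5s) signals a time shift by c = 5 (second shifting theorem).
L{t} = 1!/s^2 = 1/s^2, so L^-1{s^(-2)} = t.
Hence the inverse is u(t - 5) times that function evaluated at t - 5.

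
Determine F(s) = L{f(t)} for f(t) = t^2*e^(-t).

L{e^(-t)} = 1/(s + 1).
Then apply L{t^2·g(t)} = (-1)^2 d^2/ds^2[G(s)] with G(s) = 1/(s + 1):
differentiating 2 times and applying the sign gives 2/(s + 1)^3.

F(s) = 2/(s + 1)^3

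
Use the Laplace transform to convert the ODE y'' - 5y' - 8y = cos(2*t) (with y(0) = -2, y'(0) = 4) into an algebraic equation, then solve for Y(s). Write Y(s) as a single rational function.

Y(s) = (-2*s^3 + 14*s^2 - 7*s + 56)/(s^4 - 5*s^3 - 4*s^2 - 20*s - 32)

Transform both sides with L{·}.
The derivative rules (L{y''} = s^2 Y - s·y(0) - y'(0) and L{y'} = sY - y(0), with y(0) = -2, y'(0) = 4) turn the left side into (s^2 - 5*s - 8)Y - (-2*s + 14).
The right side is L{cos(2*t)} = s/(s^2 + 4).
So (s^2 - 5*s - 8)Y = s/(s^2 + 4) + (-2*s + 14).
Isolate Y and clear denominators.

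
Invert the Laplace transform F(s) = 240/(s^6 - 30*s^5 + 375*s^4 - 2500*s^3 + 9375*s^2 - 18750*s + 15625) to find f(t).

Rewrite the denominator: s^6 - 30*s^5 + 375*s^4 - 2500*s^3 + 9375*s^2 - 18750*s + 15625 = (s - 5)^6.
The form in (s - 5) signals a first-shifting-theorem factor e^(5t).
Since L{t^5} = 5!/s^6 = 120/s^6, the inverse is t^5*e^(5*t), scaled by 2.

f(t) = 2*t^5*exp(5*t)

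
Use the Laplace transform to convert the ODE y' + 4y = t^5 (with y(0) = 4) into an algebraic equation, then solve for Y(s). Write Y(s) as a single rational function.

Transform both sides with L{·}.
The derivative rules (L{y'} = sY - y(0) = sY - 4) turn the left side into (s + 4)Y - (4).
The right side is L{t^5} = 120/s^6.
So (s + 4)Y = 120/s^6 + (4).
Solve for Y(s) and write it as one ratio of polynomials.

Y(s) = (4*s^6 + 120)/(s^7 + 4*s^6)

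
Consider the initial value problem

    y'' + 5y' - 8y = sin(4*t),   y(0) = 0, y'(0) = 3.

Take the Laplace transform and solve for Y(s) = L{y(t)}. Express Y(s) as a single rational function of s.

Y(s) = (3*s^2 + 52)/(s^4 + 5*s^3 + 8*s^2 + 80*s - 128)

Take the Laplace transform of both sides.
With L{y''} = s^2 Y - s·y(0) - y'(0) and L{y'} = sY - y(0), with y(0) = 0, y'(0) = 3: the LHS transforms to (s^2 + 5*s - 8)Y - (3).
The right side is L{sin(4*t)} = 4/(s^2 + 16).
So (s^2 + 5*s - 8)Y = 4/(s^2 + 16) + (3).
Solve for Y(s) and write it as one ratio of polynomials.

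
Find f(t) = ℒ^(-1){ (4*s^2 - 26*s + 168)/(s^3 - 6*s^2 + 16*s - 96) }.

f(t) = 3*exp(6*t) - 5*sin(4*t) + cos(4*t)

Factor the denominator: s^3 - 6*s^2 + 16*s - 96 = (s - 6)*(s^2 + 16).
Partial fraction decomposition gives [3/(s - 6)] + [s/(s^2 + 16)] + [-20/(s^2 + 16)].
Invert each term: 3/(s - 6) ↔ 3e^(6t); 1·s/(s^2 + 16) ↔ cos(4t); -5·4/(s^2 + 16) ↔ -5sin(4t).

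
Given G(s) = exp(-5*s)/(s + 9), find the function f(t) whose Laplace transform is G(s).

The factor e^(-5s) signals a time shift by c = 5 (second shifting theorem).
L{e^(-9t)} = 1/(s + 9), so L^-1{1/(s + 9)} = exp(-9*t).
Hence the inverse is u(t - 5) times that function evaluated at t - 5.

f(t) = Heaviside(t - 5)*(exp(-9*t + 45))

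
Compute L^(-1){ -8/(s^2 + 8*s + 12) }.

-2*exp(-2*t) + 2*exp(-6*t)

Factor the denominator: s^2 + 8*s + 12 = (s + 2)*(s + 6).
Partial fraction decomposition gives [-2/(s + 2)] + [2/(s + 6)].
Invert each term: -2/(s + 2) ↔ -2e^(-2t); 2/(s + 6) ↔ 2e^(-6t).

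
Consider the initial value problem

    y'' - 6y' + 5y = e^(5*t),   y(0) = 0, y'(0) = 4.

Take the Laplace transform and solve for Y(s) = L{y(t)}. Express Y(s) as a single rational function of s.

Y(s) = (4*s - 19)/(s^3 - 11*s^2 + 35*s - 25)

Laplace-transform each side.
With L{y''} = s^2 Y - s·y(0) - y'(0) and L{y'} = sY - y(0), with y(0) = 0, y'(0) = 4: the LHS transforms to (s^2 - 6*s + 5)Y - (4).
The right side is L{e^(5*t)} = 1/(s - 5).
So (s^2 - 6*s + 5)Y = 1/(s - 5) + (4).
Isolate Y and clear denominators.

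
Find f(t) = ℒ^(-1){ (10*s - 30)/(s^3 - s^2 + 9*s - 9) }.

Factor the denominator: s^3 - s^2 + 9*s - 9 = (s - 1)*(s^2 + 9).
Partial fraction decomposition gives [-2/(s - 1)] + [2*s/(s^2 + 9)] + [12/(s^2 + 9)].
Invert each term: -2/(s - 1) ↔ -2e^(t); 2·s/(s^2 + 9) ↔ 2cos(3t); 4·3/(s^2 + 9) ↔ 4sin(3t).

f(t) = -2*exp(t) + 4*sin(3*t) + 2*cos(3*t)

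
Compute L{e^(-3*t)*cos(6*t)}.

(s + 3)/((s + 3)^2 + 36)

L{cos(6t)} = s/(s^2 + 36).
By the first shifting theorem, multiplying by e^(-3t) replaces s with s + 3.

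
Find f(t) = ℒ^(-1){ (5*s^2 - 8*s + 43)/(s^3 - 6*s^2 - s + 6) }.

Factor the denominator: s^3 - 6*s^2 - s + 6 = (s - 6)*(s - 1)*(s + 1).
Partial fraction decomposition gives [5/(s - 6)] + [4/(s + 1)] + [-4/(s - 1)].
Invert each term: 5/(s - 6) ↔ 5e^(6t); 4/(s + 1) ↔ 4e^(-t); -4/(s - 1) ↔ -4e^(t).

f(t) = 5*exp(6*t) - 4*exp(t) + 4*exp(-t)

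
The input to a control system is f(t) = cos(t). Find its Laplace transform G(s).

L{cos(t)} = s/(s^2 + 1).

G(s) = s/(s^2 + 1)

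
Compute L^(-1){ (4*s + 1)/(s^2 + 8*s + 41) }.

-3*exp(-4*t)*sin(5*t) + 4*exp(-4*t)*cos(5*t)

Complete the square in the denominator: s^2 + 8*s + 41 = (s + 4)^2 + 5^2.
Split the numerator to match: 4*s + 1 = 4·(s + 4) - 3·5.
Invert each term: 4·(s + 4)/((s + 4)^2 + 25) ↔ 4e^(-4t)cos(5t); -3·5/((s + 4)^2 + 25) ↔ -3e^(-4t)sin(5t).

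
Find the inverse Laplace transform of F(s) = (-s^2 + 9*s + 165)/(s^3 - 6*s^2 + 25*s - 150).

3*exp(6*t) - 3*sin(5*t) - 4*cos(5*t)

Factor the denominator: s^3 - 6*s^2 + 25*s - 150 = (s - 6)*(s^2 + 25).
Partial fraction decomposition gives [3/(s - 6)] + [-4*s/(s^2 + 25)] + [-15/(s^2 + 25)].
Invert each term: 3/(s - 6) ↔ 3e^(6t); -4·s/(s^2 + 25) ↔ -4cos(5t); -3·5/(s^2 + 25) ↔ -3sin(5t).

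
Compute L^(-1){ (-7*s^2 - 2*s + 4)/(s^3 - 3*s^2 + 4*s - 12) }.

-5*exp(3*t) - 4*sin(2*t) - 2*cos(2*t)

Factor the denominator: s^3 - 3*s^2 + 4*s - 12 = (s - 3)*(s^2 + 4).
Partial fraction decomposition gives [-5/(s - 3)] + [-2*s/(s^2 + 4)] + [-8/(s^2 + 4)].
Invert each term: -5/(s - 3) ↔ -5e^(3t); -2·s/(s^2 + 4) ↔ -2cos(2t); -4·2/(s^2 + 4) ↔ -4sin(2t).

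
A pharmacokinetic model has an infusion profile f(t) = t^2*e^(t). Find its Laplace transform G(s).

L{e^(t)} = 1/(s - 1).
Then apply L{t^2·g(t)} = (-1)^2 d^2/ds^2[H(s)] with H(s) = 1/(s - 1):
differentiating 2 times and applying the sign gives 2/(s - 1)^3.

G(s) = 2/(s - 1)^3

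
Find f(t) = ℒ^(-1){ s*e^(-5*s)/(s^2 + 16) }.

f(t) = Heaviside(t - 5)*(cos(4*t - 20))

The factor e^(-5s) signals a time shift by c = 5 (second shifting theorem).
L{cos(4t)} = s/(s^2 + 16), so L^-1{s/(s^2 + 16)} = cos(4*t).
Hence the inverse is u(t - 5) times that function evaluated at t - 5.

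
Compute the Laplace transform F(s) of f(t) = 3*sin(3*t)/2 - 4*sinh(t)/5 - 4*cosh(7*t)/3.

F(s) = -4*s/(3*(s^2 - 49)) + 9/(2*(s^2 + 9)) - 4/(5*(s^2 - 1))

Apply the Laplace transform termwise.
(3/2)·[L{sin(3t)} = 3/(s^2 + 9)]; (-4/5)·[L{sinh(t)} = 1/(s^2 - 1)]; (-4/3)·[L{cosh(7t)} = s/(s^2 - 49)].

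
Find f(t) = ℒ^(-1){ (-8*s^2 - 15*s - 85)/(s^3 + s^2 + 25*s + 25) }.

f(t) = -2*sin(5*t) - 5*cos(5*t) - 3*exp(-t)

Factor the denominator: s^3 + s^2 + 25*s + 25 = (s + 1)*(s^2 + 25).
Partial fraction decomposition gives [-3/(s + 1)] + [-5*s/(s^2 + 25)] + [-10/(s^2 + 25)].
Invert each term: -3/(s + 1) ↔ -3e^(-t); -5·s/(s^2 + 25) ↔ -5cos(5t); -2·5/(s^2 + 25) ↔ -2sin(5t).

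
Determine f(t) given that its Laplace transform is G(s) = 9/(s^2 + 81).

Since L{sin(9t)} = 9/(s^2 + 81), the inverse is sin(9*t).

f(t) = sin(9*t)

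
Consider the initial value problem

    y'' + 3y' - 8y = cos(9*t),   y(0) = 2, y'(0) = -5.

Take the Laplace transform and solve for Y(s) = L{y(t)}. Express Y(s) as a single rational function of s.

Y(s) = (2*s^3 + s^2 + 163*s + 81)/(s^4 + 3*s^3 + 73*s^2 + 243*s - 648)

Apply the Laplace transform to the equation.
Using L{y''} = s^2 Y - s·y(0) - y'(0) and L{y'} = sY - y(0), with y(0) = 2, y'(0) = -5, the left side becomes (s^2 + 3*s - 8)Y - (2*s + 1).
The right side is L{cos(9*t)} = s/(s^2 + 81).
So (s^2 + 3*s - 8)Y = s/(s^2 + 81) + (2*s + 1).
Divide through and combine into a single rational function.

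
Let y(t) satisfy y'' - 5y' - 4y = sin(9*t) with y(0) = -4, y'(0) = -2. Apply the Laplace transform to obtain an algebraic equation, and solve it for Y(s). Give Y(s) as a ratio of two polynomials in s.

Y(s) = (-4*s^3 + 18*s^2 - 324*s + 1467)/(s^4 - 5*s^3 + 77*s^2 - 405*s - 324)

Transform both sides with L{·}.
With L{y''} = s^2 Y - s·y(0) - y'(0) and L{y'} = sY - y(0), with y(0) = -4, y'(0) = -2: the LHS transforms to (s^2 - 5*s - 4)Y - (-4*s + 18).
The right side is L{sin(9*t)} = 9/(s^2 + 81).
So (s^2 - 5*s - 4)Y = 9/(s^2 + 81) + (-4*s + 18).
Solve for Y(s) and write it as one ratio of polynomials.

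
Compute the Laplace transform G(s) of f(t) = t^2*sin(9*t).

G(s) = 54*(s^2 - 27)/(s^2 + 81)^3

L{sin(9t)} = 9/(s^2 + 81).
Then apply L{t^2·g(t)} = (-1)^2 d^2/ds^2[H(s)] with H(s) = 9/(s^2 + 81):
differentiating 2 times and applying the sign gives 54*(s^2 - 27)/(s^2 + 81)^3.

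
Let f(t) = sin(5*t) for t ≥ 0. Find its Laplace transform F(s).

F(s) = 5/(s^2 + 25)

L{sin(5t)} = 5/(s^2 + 25).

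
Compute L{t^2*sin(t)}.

L{sin(t)} = 1/(s^2 + 1).
Then apply L{t^2·g(t)} = (-1)^2 d^2/ds^2[H(s)] with H(s) = 1/(s^2 + 1):
differentiating 2 times and applying the sign gives 2*(3*s^2 - 1)/(s^2 + 1)^3.

2*(3*s^2 - 1)/(s^2 + 1)^3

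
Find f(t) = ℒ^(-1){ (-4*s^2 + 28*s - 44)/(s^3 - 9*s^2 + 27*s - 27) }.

Factor the denominator: s^3 - 9*s^2 + 27*s - 27 = (s - 3)^3.
Partial fraction decomposition gives [-4/(s - 3)] + [4/(s - 3)^2] + [4/(s - 3)^3].
Invert each term: -4/(s - 3) ↔ -4e^(3t); 4/(s - 3)^2 ↔ 4t·e^(3t); 4/(s - 3)^3 ↔ (2)t^2·e^(3t).

f(t) = 2*t^2*exp(3*t) + 4*t*exp(3*t) - 4*exp(3*t)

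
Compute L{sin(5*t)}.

5/(s^2 + 25)

L{sin(5t)} = 5/(s^2 + 25).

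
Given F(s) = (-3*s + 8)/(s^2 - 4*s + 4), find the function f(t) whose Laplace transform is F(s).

f(t) = 2*t*exp(2*t) - 3*exp(2*t)

Factor the denominator: s^2 - 4*s + 4 = (s - 2)^2.
Partial fraction decomposition gives [-3/(s - 2)] + [2/(s - 2)^2].
Invert each term: -3/(s - 2) ↔ -3e^(2t); 2/(s - 2)^2 ↔ 2t·e^(2t).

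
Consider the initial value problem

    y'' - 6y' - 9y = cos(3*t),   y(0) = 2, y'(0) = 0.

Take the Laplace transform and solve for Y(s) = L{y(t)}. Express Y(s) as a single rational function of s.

Transform both sides with L{·}.
The derivative rules (L{y''} = s^2 Y - s·y(0) - y'(0) and L{y'} = sY - y(0), with y(0) = 2, y'(0) = 0) turn the left side into (s^2 - 6*s - 9)Y - (2*s - 12).
The right side is L{cos(3*t)} = s/(s^2 + 9).
So (s^2 - 6*s - 9)Y = s/(s^2 + 9) + (2*s - 12).
Divide through and combine into a single rational function.

Y(s) = (2*s^3 - 12*s^2 + 19*s - 108)/(s^4 - 6*s^3 - 54*s - 81)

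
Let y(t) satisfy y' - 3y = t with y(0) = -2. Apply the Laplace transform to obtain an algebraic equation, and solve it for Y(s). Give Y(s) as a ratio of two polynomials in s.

Y(s) = (-2*s^2 + 1)/(s^3 - 3*s^2)

Take the Laplace transform of both sides.
With L{y'} = sY - y(0) = sY - (-2): the LHS transforms to (s - 3)Y - (-2).
The right side is L{t} = s^(-2).
So (s - 3)Y = s^(-2) + (-2).
Solve for Y(s) and write it as one ratio of polynomials.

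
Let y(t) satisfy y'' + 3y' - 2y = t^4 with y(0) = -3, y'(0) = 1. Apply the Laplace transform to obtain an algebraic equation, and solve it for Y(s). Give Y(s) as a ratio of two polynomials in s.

Transform both sides with L{·}.
Using L{y''} = s^2 Y - s·y(0) - y'(0) and L{y'} = sY - y(0), with y(0) = -3, y'(0) = 1, the left side becomes (s^2 + 3*s - 2)Y - (-3*s - 8).
The right side is L{t^4} = 24/s^5.
So (s^2 + 3*s - 2)Y = 24/s^5 + (-3*s - 8).
Isolate Y and clear denominators.

Y(s) = (-3*s^6 - 8*s^5 + 24)/(s^7 + 3*s^6 - 2*s^5)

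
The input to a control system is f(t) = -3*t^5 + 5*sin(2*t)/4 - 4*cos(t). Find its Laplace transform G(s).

G(s) = -4*s/(s^2 + 1) + 5/(2*(s^2 + 4)) - 360/s^6

The transform is linear, so treat each term independently.
(-4)·[L{cos(t)} = s/(s^2 + 1)]; (5/4)·[L{sin(2t)} = 2/(s^2 + 4)]; (-3)·[L{t^5} = 5!/s^6 = 120/s^6].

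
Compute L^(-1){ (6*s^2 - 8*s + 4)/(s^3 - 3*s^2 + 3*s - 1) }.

t^2*exp(t) + 4*t*exp(t) + 6*exp(t)

Factor the denominator: s^3 - 3*s^2 + 3*s - 1 = (s - 1)^3.
Partial fraction decomposition gives [6/(s - 1)] + [4/(s - 1)^2] + [2/(s - 1)^3].
Invert each term: 6/(s - 1) ↔ 6e^(t); 4/(s - 1)^2 ↔ 4t·e^(t); 2/(s - 1)^3 ↔ (1)t^2·e^(t).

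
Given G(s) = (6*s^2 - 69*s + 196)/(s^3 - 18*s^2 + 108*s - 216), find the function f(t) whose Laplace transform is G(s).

f(t) = -t^2*exp(6*t) + 3*t*exp(6*t) + 6*exp(6*t)

Factor the denominator: s^3 - 18*s^2 + 108*s - 216 = (s - 6)^3.
Partial fraction decomposition gives [6/(s - 6)] + [3/(s - 6)^2] + [-2/(s - 6)^3].
Invert each term: 6/(s - 6) ↔ 6e^(6t); 3/(s - 6)^2 ↔ 3t·e^(6t); -2/(s - 6)^3 ↔ (-1)t^2·e^(6t).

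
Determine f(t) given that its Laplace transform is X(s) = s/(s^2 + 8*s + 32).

Complete the square in the denominator: s^2 + 8*s + 32 = (s + 4)^2 + 4^2.
Split the numerator to match: s = 1·(s + 4) - 1·4.
Invert each term: 1·(s + 4)/((s + 4)^2 + 16) ↔ e^(-4t)cos(4t); -1·4/((s + 4)^2 + 16) ↔ -e^(-4t)sin(4t).

f(t) = -exp(-4*t)*sin(4*t) + exp(-4*t)*cos(4*t)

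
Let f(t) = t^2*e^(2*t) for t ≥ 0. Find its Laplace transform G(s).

G(s) = 2/(s - 2)^3

L{e^(2t)} = 1/(s - 2).
Then apply L{t^2·g(t)} = (-1)^2 d^2/ds^2[H(s)] with H(s) = 1/(s - 2):
differentiating 2 times and applying the sign gives 2/(s - 2)^3.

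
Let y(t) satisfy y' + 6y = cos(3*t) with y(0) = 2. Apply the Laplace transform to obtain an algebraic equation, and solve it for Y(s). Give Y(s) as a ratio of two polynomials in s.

Transform both sides with L{·}.
Using L{y'} = sY - y(0) = sY - 2, the left side becomes (s + 6)Y - (2).
The right side is L{cos(3*t)} = s/(s^2 + 9).
So (s + 6)Y = s/(s^2 + 9) + (2).
Divide through and combine into a single rational function.

Y(s) = (2*s^2 + s + 18)/(s^3 + 6*s^2 + 9*s + 54)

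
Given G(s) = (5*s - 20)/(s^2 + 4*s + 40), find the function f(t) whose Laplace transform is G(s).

Complete the square in the denominator: s^2 + 4*s + 40 = (s + 2)^2 + 6^2.
Split the numerator to match: 5*s - 20 = 5·(s + 2) - 5·6.
Invert each term: 5·(s + 2)/((s + 2)^2 + 36) ↔ 5e^(-2t)cos(6t); -5·6/((s + 2)^2 + 36) ↔ -5e^(-2t)sin(6t).

f(t) = -5*exp(-2*t)*sin(6*t) + 5*exp(-2*t)*cos(6*t)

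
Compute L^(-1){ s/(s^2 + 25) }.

cos(5*t)

Since L{cos(5t)} = s/(s^2 + 25), the inverse is cos(5*t).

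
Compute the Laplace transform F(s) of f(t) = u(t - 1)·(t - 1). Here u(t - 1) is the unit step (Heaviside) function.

F(s) = exp(-s)/s^2

By the second shifting theorem, L{u(t - c)·g(t - c)} = e^(-cs)·G(s) with c = 1 and G(s) = L{g(t)}.
L{t} = 1!/s^2 = 1/s^2.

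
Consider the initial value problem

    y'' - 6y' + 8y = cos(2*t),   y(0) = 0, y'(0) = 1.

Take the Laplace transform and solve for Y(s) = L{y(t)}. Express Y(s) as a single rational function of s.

Y(s) = (s^2 + s + 4)/(s^4 - 6*s^3 + 12*s^2 - 24*s + 32)

Take the Laplace transform of both sides.
With L{y''} = s^2 Y - s·y(0) - y'(0) and L{y'} = sY - y(0), with y(0) = 0, y'(0) = 1: the LHS transforms to (s^2 - 6*s + 8)Y - (1).
The right side is L{cos(2*t)} = s/(s^2 + 4).
So (s^2 - 6*s + 8)Y = s/(s^2 + 4) + (1).
Solve for Y(s) and write it as one ratio of polynomials.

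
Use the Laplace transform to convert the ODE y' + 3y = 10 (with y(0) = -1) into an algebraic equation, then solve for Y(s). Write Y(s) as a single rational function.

Y(s) = (-s + 10)/(s^2 + 3*s)

Apply the Laplace transform to the equation.
Using L{y'} = sY - y(0) = sY - (-1), the left side becomes (s + 3)Y - (-1).
The right side is L{10} = 10/s.
So (s + 3)Y = 10/s + (-1).
Divide through and combine into a single rational function.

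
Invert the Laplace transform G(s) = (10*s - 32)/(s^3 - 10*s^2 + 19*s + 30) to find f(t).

f(t) = 4*exp(6*t) - 3*exp(5*t) - exp(-t)

Factor the denominator: s^3 - 10*s^2 + 19*s + 30 = (s - 6)*(s - 5)*(s + 1).
Partial fraction decomposition gives [-1/(s + 1)] + [4/(s - 6)] + [-3/(s - 5)].
Invert each term: -1/(s + 1) ↔ -e^(-t); 4/(s - 6) ↔ 4e^(6t); -3/(s - 5) ↔ -3e^(5t).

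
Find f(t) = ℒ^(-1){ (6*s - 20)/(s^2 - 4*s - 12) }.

Factor the denominator: s^2 - 4*s - 12 = (s - 6)*(s + 2).
Partial fraction decomposition gives [2/(s - 6)] + [4/(s + 2)].
Invert each term: 2/(s - 6) ↔ 2e^(6t); 4/(s + 2) ↔ 4e^(-2t).

f(t) = 2*exp(6*t) + 4*exp(-2*t)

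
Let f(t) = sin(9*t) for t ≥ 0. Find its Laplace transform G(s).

L{sin(9t)} = 9/(s^2 + 81).

G(s) = 9/(s^2 + 81)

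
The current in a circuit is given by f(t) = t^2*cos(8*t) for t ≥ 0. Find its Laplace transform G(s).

G(s) = 2*s*(s^2 - 192)/(s^2 + 64)^3

L{cos(8t)} = s/(s^2 + 64).
Then apply L{t^2·g(t)} = (-1)^2 d^2/ds^2[H(s)] with H(s) = s/(s^2 + 64):
differentiating 2 times and applying the sign gives 2*s*(s^2 - 192)/(s^2 + 64)^3.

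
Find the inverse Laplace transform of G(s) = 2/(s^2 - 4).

Since L{sinh(2t)} = 2/(s^2 - 4), the inverse is sinh(2*t).

sinh(2*t)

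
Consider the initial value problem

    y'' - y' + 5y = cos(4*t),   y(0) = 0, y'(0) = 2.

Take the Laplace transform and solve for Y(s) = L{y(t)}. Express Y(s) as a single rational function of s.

Laplace-transform each side.
The derivative rules (L{y''} = s^2 Y - s·y(0) - y'(0) and L{y'} = sY - y(0), with y(0) = 0, y'(0) = 2) turn the left side into (s^2 - s + 5)Y - (2).
The right side is L{cos(4*t)} = s/(s^2 + 16).
So (s^2 - s + 5)Y = s/(s^2 + 16) + (2).
Divide through and combine into a single rational function.

Y(s) = (2*s^2 + s + 32)/(s^4 - s^3 + 21*s^2 - 16*s + 80)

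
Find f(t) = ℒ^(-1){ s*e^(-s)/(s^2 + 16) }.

f(t) = Heaviside(t - 1)*(cos(4*t - 4))

The factor e^(-s) signals a time shift by c = 1 (second shifting theorem).
L{cos(4t)} = s/(s^2 + 16), so L^-1{s/(s^2 + 16)} = cos(4*t).
Hence the inverse is u(t - 1) times that function evaluated at t - 1.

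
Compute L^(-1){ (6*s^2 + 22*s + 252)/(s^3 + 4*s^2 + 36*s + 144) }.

3*sin(6*t) + cos(6*t) + 5*exp(-4*t)

Factor the denominator: s^3 + 4*s^2 + 36*s + 144 = (s + 4)*(s^2 + 36).
Partial fraction decomposition gives [5/(s + 4)] + [s/(s^2 + 36)] + [18/(s^2 + 36)].
Invert each term: 5/(s + 4) ↔ 5e^(-4t); 1·s/(s^2 + 36) ↔ cos(6t); 3·6/(s^2 + 36) ↔ 3sin(6t).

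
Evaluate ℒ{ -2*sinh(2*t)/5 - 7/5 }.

-4/(5*(s^2 - 4)) - 7/(5*s)

By linearity of the Laplace transform, transform each term separately.
(-2/5)·[L{sinh(2t)} = 2/(s^2 - 4)]; L{-7/5} = (-7/5)/s.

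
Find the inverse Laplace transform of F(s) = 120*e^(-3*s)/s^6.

Heaviside(t - 3)*((t - 3)^5)

The factor e^(-3s) signals a time shift by c = 3 (second shifting theorem).
L{t^5} = 5!/s^6 = 120/s^6, so L^-1{120/s^6} = t^5.
Hence the inverse is u(t - 3) times that function evaluated at t - 3.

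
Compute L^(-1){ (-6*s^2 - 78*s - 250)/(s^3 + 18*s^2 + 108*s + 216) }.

Factor the denominator: s^3 + 18*s^2 + 108*s + 216 = (s + 6)^3.
Partial fraction decomposition gives [-6/(s + 6)] + [-6/(s + 6)^2] + [2/(s + 6)^3].
Invert each term: -6/(s + 6) ↔ -6e^(-6t); -6/(s + 6)^2 ↔ -6t·e^(-6t); 2/(s + 6)^3 ↔ (1)t^2·e^(-6t).

t^2*exp(-6*t) - 6*t*exp(-6*t) - 6*exp(-6*t)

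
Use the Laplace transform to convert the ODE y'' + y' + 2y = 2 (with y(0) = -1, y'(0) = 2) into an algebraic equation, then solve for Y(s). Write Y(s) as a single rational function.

Apply the Laplace transform to the equation.
With L{y''} = s^2 Y - s·y(0) - y'(0) and L{y'} = sY - y(0), with y(0) = -1, y'(0) = 2: the LHS transforms to (s^2 + s + 2)Y - (-s + 1).
The right side is L{2} = 2/s.
So (s^2 + s + 2)Y = 2/s + (-s + 1).
Divide through and combine into a single rational function.

Y(s) = (-s^2 + s + 2)/(s^3 + s^2 + 2*s)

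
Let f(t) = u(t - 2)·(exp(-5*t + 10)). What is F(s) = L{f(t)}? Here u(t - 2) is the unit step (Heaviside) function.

By the second shifting theorem, L{u(t - c)·g(t - c)} = e^(-cs)·G(s) with c = 2 and G(s) = L{g(t)}.
L{e^(-5t)} = 1/(s + 5).

F(s) = exp(-2*s)/(s + 5)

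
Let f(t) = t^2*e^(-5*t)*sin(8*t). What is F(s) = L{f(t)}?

L{sin(8t)} = 8/(s^2 + 64).
Multiplying by e^(-5t) shifts s → s + 5, so L{e^(-5*t)*sin(8*t)} = 8/((s + 5)^2 + 64).
Then apply L{t^2·g(t)} = (-1)^2 d^2/ds^2[G(s)] with G(s) = 8/((s + 5)^2 + 64):
differentiating 2 times and applying the sign gives 16*(3*s^2 + 30*s + 11)/(s^2 + 10*s + 89)^3.

F(s) = 16*(3*s^2 + 30*s + 11)/(s^2 + 10*s + 89)^3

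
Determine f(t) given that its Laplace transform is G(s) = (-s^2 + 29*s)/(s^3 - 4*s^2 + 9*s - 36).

f(t) = 4*exp(4*t) + 3*sin(3*t) - 5*cos(3*t)

Factor the denominator: s^3 - 4*s^2 + 9*s - 36 = (s - 4)*(s^2 + 9).
Partial fraction decomposition gives [4/(s - 4)] + [-5*s/(s^2 + 9)] + [9/(s^2 + 9)].
Invert each term: 4/(s - 4) ↔ 4e^(4t); -5·s/(s^2 + 9) ↔ -5cos(3t); 3·3/(s^2 + 9) ↔ 3sin(3t).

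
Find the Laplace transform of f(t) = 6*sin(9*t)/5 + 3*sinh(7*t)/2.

54/(5*(s^2 + 81)) + 21/(2*(s^2 - 49))

By linearity of the Laplace transform, transform each term separately.
(6/5)·[L{sin(9t)} = 9/(s^2 + 81)]; (3/2)·[L{sinh(7t)} = 7/(s^2 - 49)].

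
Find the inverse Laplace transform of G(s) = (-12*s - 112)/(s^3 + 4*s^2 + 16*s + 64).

-5*sin(4*t) + 2*cos(4*t) - 2*exp(-4*t)

Factor the denominator: s^3 + 4*s^2 + 16*s + 64 = (s + 4)*(s^2 + 16).
Partial fraction decomposition gives [-2/(s + 4)] + [2*s/(s^2 + 16)] + [-20/(s^2 + 16)].
Invert each term: -2/(s + 4) ↔ -2e^(-4t); 2·s/(s^2 + 16) ↔ 2cos(4t); -5·4/(s^2 + 16) ↔ -5sin(4t).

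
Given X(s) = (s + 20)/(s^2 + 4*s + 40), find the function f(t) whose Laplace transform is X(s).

f(t) = 3*exp(-2*t)*sin(6*t) + exp(-2*t)*cos(6*t)

Complete the square in the denominator: s^2 + 4*s + 40 = (s + 2)^2 + 6^2.
Split the numerator to match: s + 20 = 1·(s + 2) + 3·6.
Invert each term: 1·(s + 2)/((s + 2)^2 + 36) ↔ e^(-2t)cos(6t); 3·6/((s + 2)^2 + 36) ↔ 3e^(-2t)sin(6t).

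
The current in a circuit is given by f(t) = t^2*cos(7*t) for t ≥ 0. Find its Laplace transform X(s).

L{cos(7t)} = s/(s^2 + 49).
Then apply L{t^2·g(t)} = (-1)^2 d^2/ds^2[G(s)] with G(s) = s/(s^2 + 49):
differentiating 2 times and applying the sign gives 2*s*(s^2 - 147)/(s^2 + 49)^3.

X(s) = 2*s*(s^2 - 147)/(s^2 + 49)^3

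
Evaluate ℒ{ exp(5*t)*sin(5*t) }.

L{sin(5t)} = 5/(s^2 + 25).
By the first shifting theorem, multiplying by e^(5t) replaces s with s - 5.

5/((s - 5)^2 + 25)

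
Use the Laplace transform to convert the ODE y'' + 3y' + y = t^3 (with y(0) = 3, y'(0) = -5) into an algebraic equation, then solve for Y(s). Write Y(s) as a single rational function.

Apply the Laplace transform to the equation.
With L{y''} = s^2 Y - s·y(0) - y'(0) and L{y'} = sY - y(0), with y(0) = 3, y'(0) = -5: the LHS transforms to (s^2 + 3*s + 1)Y - (3*s + 4).
The right side is L{t^3} = 6/s^4.
So (s^2 + 3*s + 1)Y = 6/s^4 + (3*s + 4).
Divide through and combine into a single rational function.

Y(s) = (3*s^5 + 4*s^4 + 6)/(s^6 + 3*s^5 + s^4)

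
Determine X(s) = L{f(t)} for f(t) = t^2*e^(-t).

X(s) = 2/(s + 1)^3

L{e^(-t)} = 1/(s + 1).
Then apply L{t^2·g(t)} = (-1)^2 d^2/ds^2[G(s)] with G(s) = 1/(s + 1):
differentiating 2 times and applying the sign gives 2/(s + 1)^3.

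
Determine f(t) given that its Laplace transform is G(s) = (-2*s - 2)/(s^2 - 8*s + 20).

f(t) = -5*exp(4*t)*sin(2*t) - 2*exp(4*t)*cos(2*t)

Complete the square in the denominator: s^2 - 8*s + 20 = (s - 4)^2 + 2^2.
Split the numerator to match: -2*s - 2 = -2·(s - 4) - 5·2.
Invert each term: -2·(s - 4)/((s - 4)^2 + 4) ↔ -2e^(4t)cos(2t); -5·2/((s - 4)^2 + 4) ↔ -5e^(4t)sin(2t).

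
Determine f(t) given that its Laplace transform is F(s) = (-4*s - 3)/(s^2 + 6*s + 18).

Complete the square in the denominator: s^2 + 6*s + 18 = (s + 3)^2 + 3^2.
Split the numerator to match: -4*s - 3 = -4·(s + 3) + 3·3.
Invert each term: -4·(s + 3)/((s + 3)^2 + 9) ↔ -4e^(-3t)cos(3t); 3·3/((s + 3)^2 + 9) ↔ 3e^(-3t)sin(3t).

f(t) = 3*exp(-3*t)*sin(3*t) - 4*exp(-3*t)*cos(3*t)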